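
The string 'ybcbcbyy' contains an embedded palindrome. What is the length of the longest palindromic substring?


Scanning 'ybcbcbyy' for palindromic substrings.
Substring at positions 0-6: 'ybcbcby'.
Check: reverse('ybcbcby') = 'ybcbcby' -> palindrome confirmed.
Neighbouring characters ('-' / 'y') break symmetry, so it cannot extend further.
No longer palindromic substring exists; longest length = 7

7


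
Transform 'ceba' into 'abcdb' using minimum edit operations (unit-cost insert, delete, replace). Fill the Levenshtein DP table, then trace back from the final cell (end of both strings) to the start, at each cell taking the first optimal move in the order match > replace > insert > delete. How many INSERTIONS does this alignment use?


Edit distance = 4. Backtracking from cell (4, 5) with preference match > replace > insert > delete,
then listing the resulting alignment 'ceba' -> 'abcdb' left to right:
  Step 1: insert 'a' [insertion #1]
  Step 2: insert 'b' [insertion #2]
  Step 3: keep 'c'
  Step 4: replace e->d
  Step 5: keep 'b'
  Step 6: delete 'a'
Total insertions: 2

2


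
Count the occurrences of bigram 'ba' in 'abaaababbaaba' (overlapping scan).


Scanning 'abaaababbaaba' for bigram 'ba':
  Position 0: 'ab' -> no
  Position 1: 'ba' -> MATCH
  Position 2: 'aa' -> no
  Position 3: 'aa' -> no
  Position 4: 'ab' -> no
  Position 5: 'ba' -> MATCH
  Position 6: 'ab' -> no
  Position 7: 'bb' -> no
  Position 8: 'ba' -> MATCH
  Position 9: 'aa' -> no
  Position 10: 'ab' -> no
  Position 11: 'ba' -> MATCH
Total matches: 4

4


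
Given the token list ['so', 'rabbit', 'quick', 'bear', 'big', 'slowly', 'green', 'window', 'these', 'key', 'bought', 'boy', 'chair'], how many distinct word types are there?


Listing all tokens and tracking unique types:
  Token 1: 'so' -> NEW (unique so far: 1)
  Token 2: 'rabbit' -> NEW (unique so far: 2)
  Token 3: 'quick' -> NEW (unique so far: 3)
  Token 4: 'bear' -> NEW (unique so far: 4)
  Token 5: 'big' -> NEW (unique so far: 5)
  Token 6: 'slowly' -> NEW (unique so far: 6)
  Token 7: 'green' -> NEW (unique so far: 7)
  Token 8: 'window' -> NEW (unique so far: 8)
  Token 9: 'these' -> NEW (unique so far: 9)
  Token 10: 'key' -> NEW (unique so far: 10)
  Token 11: 'bought' -> NEW (unique so far: 11)
  Token 12: 'boy' -> NEW (unique so far: 12)
  Token 13: 'chair' -> NEW (unique so far: 13)
Unique types: ('bear', 'big', 'bought', 'boy', 'chair', 'green', 'key', 'quick', 'rabbit', 'slowly', 'so', 'these', 'window')
Vocabulary size: 13

13


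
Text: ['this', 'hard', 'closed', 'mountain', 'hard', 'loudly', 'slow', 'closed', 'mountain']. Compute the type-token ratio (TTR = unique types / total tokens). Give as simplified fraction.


Tokens: 9
Unique types: ('closed', 'hard', 'loudly', 'mountain', 'slow', 'this') = 6
TTR = 6/9
Simplify: divide both by 3 -> 2/3
TTR = 2/3

2/3


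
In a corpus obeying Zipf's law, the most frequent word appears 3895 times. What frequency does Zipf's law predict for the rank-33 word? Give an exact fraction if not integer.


Zipf's law: freq(rank) = f1 / rank
f1 = 3895, rank = 33
freq = 3895 / 33
GCD(3895, 33) = 1
Simplified: 3895/33

3895/33


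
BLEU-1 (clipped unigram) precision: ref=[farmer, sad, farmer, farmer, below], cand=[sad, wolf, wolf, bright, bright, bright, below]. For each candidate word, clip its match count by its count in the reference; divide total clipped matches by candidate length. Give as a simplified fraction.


Reference word counts: {'below': 1, 'farmer': 3, 'sad': 1}
Checking each candidate word (with clipping):
  'sad' -> in reference (ref count 1, used 1/1) -> match (matches: 1)
  'wolf' -> not in reference -> no match (matches: 1)
  'wolf' -> not in reference -> no match (matches: 1)
  'bright' -> not in reference -> no match (matches: 1)
  'bright' -> not in reference -> no match (matches: 1)
  'bright' -> not in reference -> no match (matches: 1)
  'below' -> in reference (ref count 1, used 1/1) -> match (matches: 2)
Clipped matches: 2, Candidate length: 7
Precision = 2/7

2/7


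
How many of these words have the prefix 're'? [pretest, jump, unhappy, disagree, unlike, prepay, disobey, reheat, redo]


Checking each word for prefix 're':
  'pretest' -> no (count: 0)
  'jump' -> no (count: 0)
  'unhappy' -> no (count: 0)
  'disagree' -> no (count: 0)
  'unlike' -> no (count: 0)
  'prepay' -> no (count: 0)
  'disobey' -> no (count: 0)
  'reheat' -> YES, starts with 're' (count: 1)
  'redo' -> YES, starts with 're' (count: 2)
Total with prefix 're': 2

2


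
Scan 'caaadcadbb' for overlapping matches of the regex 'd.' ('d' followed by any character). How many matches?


Pattern: d. means 'd' followed by any character.
Scanning 'caaadcadbb' position-by-position:
  Pos 0: window 'ca' -> no
  Pos 1: window 'aa' -> no
  Pos 2: window 'aa' -> no
  Pos 3: window 'ad' -> no
  Pos 4: window 'dc' -> MATCH
  Pos 5: window 'ca' -> no
  Pos 6: window 'ad' -> no
  Pos 7: window 'db' -> MATCH
  Pos 8: window 'bb' -> no
  Pos 9: window 'b' -> no
Total matches: 2

2


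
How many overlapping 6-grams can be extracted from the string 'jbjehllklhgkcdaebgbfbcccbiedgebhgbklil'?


String 'jbjehllklhgkcdaebgbfbcccbiedgebhgbklil' has length L = 38.
Number of overlapping n-grams = L - n + 1
Substituting: 38 - 6 + 1 = 33

33


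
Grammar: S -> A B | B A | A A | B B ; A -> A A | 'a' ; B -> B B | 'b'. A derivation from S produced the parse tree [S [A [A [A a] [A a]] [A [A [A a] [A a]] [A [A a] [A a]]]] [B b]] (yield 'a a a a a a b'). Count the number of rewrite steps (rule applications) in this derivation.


Every bracketed nonterminal node [X ...] in the tree is produced by exactly one rule application.
Reading the tree off as a leftmost derivation:
  Step 1: S  =>  A B   (applied S -> A B)
  Step 2: A B  =>  A A B   (applied A -> A A)
  Step 3: A A B  =>  A A A B   (applied A -> A A)
  Step 4: A A A B  =>  a A A B   (applied A -> a)
  Step 5: a A A B  =>  a a A B   (applied A -> a)
  Step 6: a a A B  =>  a a A A B   (applied A -> A A)
  Step 7: a a A A B  =>  a a A A A B   (applied A -> A A)
  Step 8: a a A A A B  =>  a a a A A B   (applied A -> a)
  Step 9: a a a A A B  =>  a a a a A B   (applied A -> a)
  Step 10: a a a a A B  =>  a a a a A A B   (applied A -> A A)
  Step 11: a a a a A A B  =>  a a a a a A B   (applied A -> a)
  Step 12: a a a a a A B  =>  a a a a a a B   (applied A -> a)
  Step 13: a a a a a a B  =>  a a a a a a b   (applied B -> b)
Final yield: a a a a a a b
Total rewrite steps: 13

13


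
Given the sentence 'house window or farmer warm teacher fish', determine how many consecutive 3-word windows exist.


Word trigrams from [7] words:
  Trigram 1: (house window or)
  Trigram 2: (window or farmer)
  Trigram 3: (or farmer warm)
  Trigram 4: (farmer warm teacher)
  Trigram 5: (warm teacher fish)
Total word trigrams: 7 - 2 = 5

5


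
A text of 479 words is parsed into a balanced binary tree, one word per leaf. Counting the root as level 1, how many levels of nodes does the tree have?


In a balanced binary tree with n leaves the deepest leaf is ceil(log2(n)) edges below the root,
so counting node levels inclusive of root and leaves gives ceil(log2(n)) + 1 levels.
log2(479) = 8.9039
ceil(8.9039) = 9
levels = 9 + 1 = 10

10


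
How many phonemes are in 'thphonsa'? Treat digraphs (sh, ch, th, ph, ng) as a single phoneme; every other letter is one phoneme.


Parsing 'thphonsa' greedily, digraphs first:
  'th' -> digraph (1 consonant phoneme) (phonemes so far: 1)
  'ph' -> digraph (1 consonant phoneme) (phonemes so far: 2)
  'o' -> vowel phoneme (phonemes so far: 3)
  'n' -> consonant phoneme (phonemes so far: 4)
  's' -> consonant phoneme (phonemes so far: 5)
  'a' -> vowel phoneme (phonemes so far: 6)
Total phonemes: 6

6


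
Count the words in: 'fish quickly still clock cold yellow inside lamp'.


Counting words by splitting on spaces:
  Word 1: 'fish'
  Word 2: 'quickly'
  Word 3: 'still'
  Word 4: 'clock'
  Word 5: 'cold'
  Word 6: 'yellow'
  Word 7: 'inside'
  Word 8: 'lamp'
Total words: 8

8


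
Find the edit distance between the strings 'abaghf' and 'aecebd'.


Building DP table for s1='abaghf' (len 6) and s2='aecebd' (len 6):
       a  e  c  e  b  d
    0  1  2  3  4  5  6
  a 1  0  1  2  3  4  5
  b 2  1  1  2  3  3  4
  a 3  2  2  2  3  4  4
  g 4  3  3  3  3  4  5
  h 5  4  4  4  4  4  5
  f 6  5  5  5  5  5  5
Edit distance = dp[6][6] = 5

5


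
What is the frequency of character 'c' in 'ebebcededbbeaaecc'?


Scanning 'ebebcededbbeaaecc' for 'c':
  Position 4: 'c' -> MATCH (count: 1)
  Position 15: 'c' -> MATCH (count: 2)
  Position 16: 'c' -> MATCH (count: 3)
Total occurrences of 'c': 3

3


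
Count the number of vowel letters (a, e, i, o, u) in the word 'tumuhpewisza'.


Scanning each character of 'tumuhpewisza':
  Position 1: 't' -> consonant (running count: 0)
  Position 2: 'u' -> vowel (running count: 1)
  Position 3: 'm' -> consonant (running count: 1)
  Position 4: 'u' -> vowel (running count: 2)
  Position 5: 'h' -> consonant (running count: 2)
  Position 6: 'p' -> consonant (running count: 2)
  Position 7: 'e' -> vowel (running count: 3)
  Position 8: 'w' -> consonant (running count: 3)
  Position 9: 'i' -> vowel (running count: 4)
  Position 10: 's' -> consonant (running count: 4)
  Position 11: 'z' -> consonant (running count: 4)
  Position 12: 'a' -> vowel (running count: 5)
Total vowels: 5

5


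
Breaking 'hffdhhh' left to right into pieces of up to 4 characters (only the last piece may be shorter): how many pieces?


'hffdhhh' has 7 characters.
Chunking with max size 4:
  Chunk 1: 'hffd' (positions 0-3)
  Chunk 2: 'hhh' (positions 4-6)
Total chunks: ceil(7 / 4) = 2

2


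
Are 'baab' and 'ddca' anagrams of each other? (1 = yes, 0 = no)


Sort characters of 'baab': 'aabb'
Sort characters of 'ddca': 'acdd'
Sorted forms differ -> they are NOT anagrams
Result: 0

0


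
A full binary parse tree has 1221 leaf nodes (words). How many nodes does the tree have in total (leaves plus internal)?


Leaf nodes (terminals): 1221
Internal nodes = n - 1 = 1221 - 1 = 1220
Total = leaves + internal = 1221 + 1220 = 2441

2441


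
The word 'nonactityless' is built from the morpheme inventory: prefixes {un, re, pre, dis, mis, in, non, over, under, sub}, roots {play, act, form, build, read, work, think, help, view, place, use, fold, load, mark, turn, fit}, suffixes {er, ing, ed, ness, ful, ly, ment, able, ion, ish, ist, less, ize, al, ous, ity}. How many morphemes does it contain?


Segmenting 'nonactityless' against the inventory:
  'non' -> prefix (morpheme 1)
  'act' -> root (morpheme 2)
  'ity' -> suffix (morpheme 3)
  'less' -> suffix (morpheme 4)
Total morphemes: 4

4


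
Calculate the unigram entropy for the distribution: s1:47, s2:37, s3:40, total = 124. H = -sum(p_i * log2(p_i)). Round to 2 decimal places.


Computing entropy H = -sum(p_i * log2(p_i)):
  s1: p = 47/124 = 0.3790, -p*log2(p) = 0.5305
  s2: p = 37/124 = 0.2984, -p*log2(p) = 0.5206
  s3: p = 40/124 = 0.3226, -p*log2(p) = 0.5265
H = sum of terms = 1.5776
Rounded to 2 decimals: 1.58

1.58


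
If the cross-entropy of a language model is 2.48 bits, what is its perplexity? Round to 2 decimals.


Perplexity formula: PP = 2^H
H = 2.48
PP = 2^2.48
Decompose: 2^2.48 = 2^2 * 2^0.48
2^2 = 4, 2^0.48 ~ 1.3947437
PP ~ 4 * 1.3947437 = 5.5789748
Rounded to 2 decimals: 5.58

5.58


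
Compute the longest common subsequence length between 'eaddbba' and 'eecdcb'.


DP table for LCS of 'eaddbba' and 'eecdcb':
       e  e  c  d  c  b
    0  0  0  0  0  0  0
  e 0  1  1  1  1  1  1
  a 0  1  1  1  1  1  1
  d 0  1  1  1  2  2  2
  d 0  1  1  1  2  2  2
  b 0  1  1  1  2  2  3
  b 0  1  1  1  2  2  3
  a 0  1  1  1  2  2  3
LCS: 'edb'
LCS length = 3

3


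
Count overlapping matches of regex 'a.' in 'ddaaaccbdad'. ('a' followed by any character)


Pattern: a. means 'a' followed by any character.
Scanning 'ddaaaccbdad' position-by-position:
  Pos 0: window 'dd' -> no
  Pos 1: window 'da' -> no
  Pos 2: window 'aa' -> MATCH
  Pos 3: window 'aa' -> MATCH
  Pos 4: window 'ac' -> MATCH
  Pos 5: window 'cc' -> no
  Pos 6: window 'cb' -> no
  Pos 7: window 'bd' -> no
  Pos 8: window 'da' -> no
  Pos 9: window 'ad' -> MATCH
  Pos 10: window 'd' -> no
Total matches: 4

4


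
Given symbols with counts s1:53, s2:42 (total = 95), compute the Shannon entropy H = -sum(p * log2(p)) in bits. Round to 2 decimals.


Computing entropy H = -sum(p_i * log2(p_i)):
  s1: p = 53/95 = 0.5579, -p*log2(p) = 0.4697
  s2: p = 42/95 = 0.4421, -p*log2(p) = 0.5206
H = sum of terms = 0.9903
Rounded to 2 decimals: 0.99

0.99


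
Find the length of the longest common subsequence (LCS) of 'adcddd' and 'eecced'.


DP table for LCS of 'adcddd' and 'eecced':
       e  e  c  c  e  d
    0  0  0  0  0  0  0
  a 0  0  0  0  0  0  0
  d 0  0  0  0  0  0  1
  c 0  0  0  1  1  1  1
  d 0  0  0  1  1  1  2
  d 0  0  0  1  1  1  2
  d 0  0  0  1  1  1  2
LCS: 'cd'
LCS length = 2

2


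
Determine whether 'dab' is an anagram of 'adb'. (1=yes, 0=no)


Sort characters of 'dab': 'abd'
Sort characters of 'adb': 'abd'
Sorted forms match -> they ARE anagrams
Result: 1

1


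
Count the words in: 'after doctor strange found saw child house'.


Counting words by splitting on spaces:
  Word 1: 'after'
  Word 2: 'doctor'
  Word 3: 'strange'
  Word 4: 'found'
  Word 5: 'saw'
  Word 6: 'child'
  Word 7: 'house'
Total words: 7

7


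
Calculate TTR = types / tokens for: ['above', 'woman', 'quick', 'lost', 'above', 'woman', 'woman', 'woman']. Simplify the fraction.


Tokens: 8
Unique types: ('above', 'lost', 'quick', 'woman') = 4
TTR = 4/8
Simplify: divide both by 4 -> 1/2
TTR = 1/2

1/2


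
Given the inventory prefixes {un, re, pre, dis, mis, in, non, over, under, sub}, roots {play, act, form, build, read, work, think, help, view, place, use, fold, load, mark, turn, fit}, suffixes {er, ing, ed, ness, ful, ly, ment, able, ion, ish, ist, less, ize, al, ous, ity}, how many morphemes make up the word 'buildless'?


Segmenting 'buildless' against the inventory:
  'build' -> root (morpheme 1)
  'less' -> suffix (morpheme 2)
Total morphemes: 2

2


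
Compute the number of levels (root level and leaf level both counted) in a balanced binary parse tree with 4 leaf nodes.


In a balanced binary tree with n leaves the deepest leaf is ceil(log2(n)) edges below the root,
so counting node levels inclusive of root and leaves gives ceil(log2(n)) + 1 levels.
log2(4) = 2.0000
ceil(2.0000) = 2
levels = 2 + 1 = 3

3


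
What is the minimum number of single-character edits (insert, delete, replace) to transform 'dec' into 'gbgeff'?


Building DP table for s1='dec' (len 3) and s2='gbgeff' (len 6):
       g  b  g  e  f  f
    0  1  2  3  4  5  6
  d 1  1  2  3  4  5  6
  e 2  2  2  3  3  4  5
  c 3  3  3  3  4  4  5
Edit distance = dp[3][6] = 5

5


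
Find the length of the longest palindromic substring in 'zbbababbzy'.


Scanning 'zbbababbzy' for palindromic substrings.
Substring at positions 0-8: 'zbbababbz'.
Check: reverse('zbbababbz') = 'zbbababbz' -> palindrome confirmed.
Neighbouring characters ('-' / 'y') break symmetry, so it cannot extend further.
No longer palindromic substring exists; longest length = 9

9


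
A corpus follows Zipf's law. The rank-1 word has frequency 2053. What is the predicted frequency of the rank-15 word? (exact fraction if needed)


Zipf's law: freq(rank) = f1 / rank
f1 = 2053, rank = 15
freq = 2053 / 15
GCD(2053, 15) = 1
Simplified: 2053/15

2053/15


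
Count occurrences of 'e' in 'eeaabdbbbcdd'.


Scanning 'eeaabdbbbcdd' for 'e':
  Position 0: 'e' -> MATCH (count: 1)
  Position 1: 'e' -> MATCH (count: 2)
Total occurrences of 'e': 2

2


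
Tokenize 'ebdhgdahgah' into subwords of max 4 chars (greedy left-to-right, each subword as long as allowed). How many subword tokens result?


'ebdhgdahgah' has 11 characters.
Chunking with max size 4:
  Chunk 1: 'ebdh' (positions 0-3)
  Chunk 2: 'gdah' (positions 4-7)
  Chunk 3: 'gah' (positions 8-10)
Total chunks: ceil(11 / 4) = 3

3


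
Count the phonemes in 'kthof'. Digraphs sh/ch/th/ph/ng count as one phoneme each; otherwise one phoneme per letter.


Parsing 'kthof' greedily, digraphs first:
  'k' -> consonant phoneme (phonemes so far: 1)
  'th' -> digraph (1 consonant phoneme) (phonemes so far: 2)
  'o' -> vowel phoneme (phonemes so far: 3)
  'f' -> consonant phoneme (phonemes so far: 4)
Total phonemes: 4

4


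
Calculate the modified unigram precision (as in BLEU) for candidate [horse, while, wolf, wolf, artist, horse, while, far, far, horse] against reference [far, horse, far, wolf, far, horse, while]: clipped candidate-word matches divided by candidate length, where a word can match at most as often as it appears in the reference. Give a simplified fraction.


Reference word counts: {'far': 3, 'horse': 2, 'while': 1, 'wolf': 1}
Checking each candidate word (with clipping):
  'horse' -> in reference (ref count 2, used 1/2) -> match (matches: 1)
  'while' -> in reference (ref count 1, used 1/1) -> match (matches: 2)
  'wolf' -> in reference (ref count 1, used 1/1) -> match (matches: 3)
  'wolf' -> ref count 1 already used up (1/1) -> clipped, no match (matches: 3)
  'artist' -> not in reference -> no match (matches: 3)
  'horse' -> in reference (ref count 2, used 2/2) -> match (matches: 4)
  'while' -> ref count 1 already used up (1/1) -> clipped, no match (matches: 4)
  'far' -> in reference (ref count 3, used 1/3) -> match (matches: 5)
  'far' -> in reference (ref count 3, used 2/3) -> match (matches: 6)
  'horse' -> ref count 2 already used up (2/2) -> clipped, no match (matches: 6)
Clipped matches: 6, Candidate length: 10
Precision = 6/10 = 3/5

3/5


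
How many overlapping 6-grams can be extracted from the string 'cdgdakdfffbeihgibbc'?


String 'cdgdakdfffbeihgibbc' has length L = 19.
Number of overlapping n-grams = L - n + 1
Substituting: 19 - 6 + 1 = 14

14


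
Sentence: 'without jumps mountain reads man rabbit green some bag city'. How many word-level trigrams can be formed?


Word trigrams from [10] words:
  Trigram 1: (without jumps mountain)
  Trigram 2: (jumps mountain reads)
  Trigram 3: (mountain reads man)
  Trigram 4: (reads man rabbit)
  Trigram 5: (man rabbit green)
  Trigram 6: (rabbit green some)
  Trigram 7: (green some bag)
  Trigram 8: (some bag city)
Total word trigrams: 10 - 2 = 8

8


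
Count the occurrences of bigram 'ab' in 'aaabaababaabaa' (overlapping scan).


Scanning 'aaabaababaabaa' for bigram 'ab':
  Position 0: 'aa' -> no
  Position 1: 'aa' -> no
  Position 2: 'ab' -> MATCH
  Position 3: 'ba' -> no
  Position 4: 'aa' -> no
  Position 5: 'ab' -> MATCH
  Position 6: 'ba' -> no
  Position 7: 'ab' -> MATCH
  Position 8: 'ba' -> no
  Position 9: 'aa' -> no
  Position 10: 'ab' -> MATCH
  Position 11: 'ba' -> no
  Position 12: 'aa' -> no
Total matches: 4

4


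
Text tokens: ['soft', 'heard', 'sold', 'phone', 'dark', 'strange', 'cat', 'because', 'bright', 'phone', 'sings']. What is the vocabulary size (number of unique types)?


Listing all tokens and tracking unique types:
  Token 1: 'soft' -> NEW (unique so far: 1)
  Token 2: 'heard' -> NEW (unique so far: 2)
  Token 3: 'sold' -> NEW (unique so far: 3)
  Token 4: 'phone' -> NEW (unique so far: 4)
  Token 5: 'dark' -> NEW (unique so far: 5)
  Token 6: 'strange' -> NEW (unique so far: 6)
  Token 7: 'cat' -> NEW (unique so far: 7)
  Token 8: 'because' -> NEW (unique so far: 8)
  Token 9: 'bright' -> NEW (unique so far: 9)
  Token 10: 'phone' -> duplicate (unique so far: 9)
  Token 11: 'sings' -> NEW (unique so far: 10)
Unique types: ('because', 'bright', 'cat', 'dark', 'heard', 'phone', 'sings', 'soft', 'sold', 'strange')
Vocabulary size: 10

10


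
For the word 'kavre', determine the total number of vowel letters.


Scanning each character of 'kavre':
  Position 1: 'k' -> consonant (running count: 0)
  Position 2: 'a' -> vowel (running count: 1)
  Position 3: 'v' -> consonant (running count: 1)
  Position 4: 'r' -> consonant (running count: 1)
  Position 5: 'e' -> vowel (running count: 2)
Total vowels: 2

2


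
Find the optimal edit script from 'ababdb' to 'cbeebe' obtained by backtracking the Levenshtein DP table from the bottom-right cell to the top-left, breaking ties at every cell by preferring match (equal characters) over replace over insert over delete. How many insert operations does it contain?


Edit distance = 5. Backtracking from cell (6, 6) with preference match > replace > insert > delete,
then listing the resulting alignment 'ababdb' -> 'cbeebe' left to right:
  Step 1: replace a->c
  Step 2: keep 'b'
  Step 3: replace a->e
  Step 4: replace b->e
  Step 5: replace d->b
  Step 6: replace b->e
Total insertions: 0

0


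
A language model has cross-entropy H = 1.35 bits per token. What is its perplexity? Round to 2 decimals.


Perplexity formula: PP = 2^H
H = 1.35
PP = 2^1.35
Decompose: 2^1.35 = 2^1 * 2^0.35
2^1 = 2, 2^0.35 ~ 1.2745606
PP ~ 2 * 1.2745606 = 2.5491212
Rounded to 2 decimals: 2.55

2.55


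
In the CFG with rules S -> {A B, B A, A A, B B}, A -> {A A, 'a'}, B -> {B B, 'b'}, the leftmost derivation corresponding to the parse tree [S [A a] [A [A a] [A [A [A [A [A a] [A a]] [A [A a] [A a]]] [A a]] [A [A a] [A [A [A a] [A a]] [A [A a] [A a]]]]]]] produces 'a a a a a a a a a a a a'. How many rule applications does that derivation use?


Every bracketed nonterminal node [X ...] in the tree is produced by exactly one rule application.
Reading the tree off as a leftmost derivation:
  Step 1: S  =>  A A   (applied S -> A A)
  Step 2: A A  =>  a A   (applied A -> a)
  Step 3: a A  =>  a A A   (applied A -> A A)
  Step 4: a A A  =>  a a A   (applied A -> a)
  Step 5: a a A  =>  a a A A   (applied A -> A A)
  Step 6: a a A A  =>  a a A A A   (applied A -> A A)
  Step 7: a a A A A  =>  a a A A A A   (applied A -> A A)
  Step 8: a a A A A A  =>  a a A A A A A   (applied A -> A A)
  Step 9: a a A A A A A  =>  a a a A A A A   (applied A -> a)
  Step 10: a a a A A A A  =>  a a a a A A A   (applied A -> a)
  Step 11: a a a a A A A  =>  a a a a A A A A   (applied A -> A A)
  Step 12: a a a a A A A A  =>  a a a a a A A A   (applied A -> a)
  Step 13: a a a a a A A A  =>  a a a a a a A A   (applied A -> a)
  Step 14: a a a a a a A A  =>  a a a a a a a A   (applied A -> a)
  Step 15: a a a a a a a A  =>  a a a a a a a A A   (applied A -> A A)
  Step 16: a a a a a a a A A  =>  a a a a a a a a A   (applied A -> a)
  Step 17: a a a a a a a a A  =>  a a a a a a a a A A   (applied A -> A A)
  Step 18: a a a a a a a a A A  =>  a a a a a a a a A A A   (applied A -> A A)
  Step 19: a a a a a a a a A A A  =>  a a a a a a a a a A A   (applied A -> a)
  Step 20: a a a a a a a a a A A  =>  a a a a a a a a a a A   (applied A -> a)
  Step 21: a a a a a a a a a a A  =>  a a a a a a a a a a A A   (applied A -> A A)
  Step 22: a a a a a a a a a a A A  =>  a a a a a a a a a a a A   (applied A -> a)
  Step 23: a a a a a a a a a a a A  =>  a a a a a a a a a a a a   (applied A -> a)
Final yield: a a a a a a a a a a a a
Total rewrite steps: 23

23


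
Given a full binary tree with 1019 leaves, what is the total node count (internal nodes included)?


Leaf nodes (terminals): 1019
Internal nodes = n - 1 = 1019 - 1 = 1018
Total = leaves + internal = 1019 + 1018 = 2037

2037


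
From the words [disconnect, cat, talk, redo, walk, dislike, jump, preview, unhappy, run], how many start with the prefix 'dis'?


Checking each word for prefix 'dis':
  'disconnect' -> YES, starts with 'dis' (count: 1)
  'cat' -> no (count: 1)
  'talk' -> no (count: 1)
  'redo' -> no (count: 1)
  'walk' -> no (count: 1)
  'dislike' -> YES, starts with 'dis' (count: 2)
  'jump' -> no (count: 2)
  'preview' -> no (count: 2)
  'unhappy' -> no (count: 2)
  'run' -> no (count: 2)
Total with prefix 'dis': 2

2


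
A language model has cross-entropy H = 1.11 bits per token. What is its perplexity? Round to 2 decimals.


Perplexity formula: PP = 2^H
H = 1.11
PP = 2^1.11
Decompose: 2^1.11 = 2^1 * 2^0.11
2^1 = 2, 2^0.11 ~ 1.0792282
PP ~ 2 * 1.0792282 = 2.1584564
Rounded to 2 decimals: 2.16

2.16


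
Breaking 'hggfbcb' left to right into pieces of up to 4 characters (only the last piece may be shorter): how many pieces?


'hggfbcb' has 7 characters.
Chunking with max size 4:
  Chunk 1: 'hggf' (positions 0-3)
  Chunk 2: 'bcb' (positions 4-6)
Total chunks: ceil(7 / 4) = 2

2


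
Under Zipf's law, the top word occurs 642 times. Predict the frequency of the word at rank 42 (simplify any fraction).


Zipf's law: freq(rank) = f1 / rank
f1 = 642, rank = 42
freq = 642 / 42
GCD(642, 42) = 6
Simplified: 107/7

107/7


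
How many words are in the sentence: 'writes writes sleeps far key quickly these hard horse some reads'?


Counting words by splitting on spaces:
  Word 1: 'writes'
  Word 2: 'writes'
  Word 3: 'sleeps'
  Word 4: 'far'
  Word 5: 'key'
  Word 6: 'quickly'
  Word 7: 'these'
  Word 8: 'hard'
  Word 9: 'horse'
  Word 10: 'some'
  Word 11: 'reads'
Total words: 11

11


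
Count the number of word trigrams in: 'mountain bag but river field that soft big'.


Word trigrams from [8] words:
  Trigram 1: (mountain bag but)
  Trigram 2: (bag but river)
  Trigram 3: (but river field)
  Trigram 4: (river field that)
  Trigram 5: (field that soft)
  Trigram 6: (that soft big)
Total word trigrams: 8 - 2 = 6

6


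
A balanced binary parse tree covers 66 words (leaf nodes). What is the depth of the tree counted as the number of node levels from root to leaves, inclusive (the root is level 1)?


In a balanced binary tree with n leaves the deepest leaf is ceil(log2(n)) edges below the root,
so counting node levels inclusive of root and leaves gives ceil(log2(n)) + 1 levels.
log2(66) = 6.0444
ceil(6.0444) = 7
levels = 7 + 1 = 8

8


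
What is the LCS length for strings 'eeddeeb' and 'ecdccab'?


DP table for LCS of 'eeddeeb' and 'ecdccab':
       e  c  d  c  c  a  b
    0  0  0  0  0  0  0  0
  e 0  1  1  1  1  1  1  1
  e 0  1  1  1  1  1  1  1
  d 0  1  1  2  2  2  2  2
  d 0  1  1  2  2  2  2  2
  e 0  1  1  2  2  2  2  2
  e 0  1  1  2  2  2  2  2
  b 0  1  1  2  2  2  2  3
LCS: 'edb'
LCS length = 3

3


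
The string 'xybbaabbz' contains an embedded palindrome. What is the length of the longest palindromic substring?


Scanning 'xybbaabbz' for palindromic substrings.
Substring at positions 2-7: 'bbaabb'.
Check: reverse('bbaabb') = 'bbaabb' -> palindrome confirmed.
Neighbouring characters ('y' / 'z') break symmetry, so it cannot extend further.
No longer palindromic substring exists; longest length = 6

6


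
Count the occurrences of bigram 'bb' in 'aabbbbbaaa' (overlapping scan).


Scanning 'aabbbbbaaa' for bigram 'bb':
  Position 0: 'aa' -> no
  Position 1: 'ab' -> no
  Position 2: 'bb' -> MATCH
  Position 3: 'bb' -> MATCH
  Position 4: 'bb' -> MATCH
  Position 5: 'bb' -> MATCH
  Position 6: 'ba' -> no
  Position 7: 'aa' -> no
  Position 8: 'aa' -> no
Total matches: 4

4


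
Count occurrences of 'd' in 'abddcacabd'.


Scanning 'abddcacabd' for 'd':
  Position 2: 'd' -> MATCH (count: 1)
  Position 3: 'd' -> MATCH (count: 2)
  Position 9: 'd' -> MATCH (count: 3)
Total occurrences of 'd': 3

3


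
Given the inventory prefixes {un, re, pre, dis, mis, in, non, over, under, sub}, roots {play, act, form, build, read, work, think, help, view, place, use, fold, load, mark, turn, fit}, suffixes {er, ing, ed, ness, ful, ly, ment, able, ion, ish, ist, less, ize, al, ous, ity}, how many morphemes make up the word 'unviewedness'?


Segmenting 'unviewedness' against the inventory:
  'un' -> prefix (morpheme 1)
  'view' -> root (morpheme 2)
  'ed' -> suffix (morpheme 3)
  'ness' -> suffix (morpheme 4)
Total morphemes: 4

4


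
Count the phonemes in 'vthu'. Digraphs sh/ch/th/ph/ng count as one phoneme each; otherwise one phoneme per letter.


Parsing 'vthu' greedily, digraphs first:
  'v' -> consonant phoneme (phonemes so far: 1)
  'th' -> digraph (1 consonant phoneme) (phonemes so far: 2)
  'u' -> vowel phoneme (phonemes so far: 3)
Total phonemes: 3

3


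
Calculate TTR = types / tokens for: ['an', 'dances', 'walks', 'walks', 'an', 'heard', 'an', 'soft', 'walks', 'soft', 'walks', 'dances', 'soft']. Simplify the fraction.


Tokens: 13
Unique types: ('an', 'dances', 'heard', 'soft', 'walks') = 5
TTR = 5/13
Already in lowest terms.

5/13


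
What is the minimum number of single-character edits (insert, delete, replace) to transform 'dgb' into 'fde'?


Building DP table for s1='dgb' (len 3) and s2='fde' (len 3):
       f  d  e
    0  1  2  3
  d 1  1  1  2
  g 2  2  2  2
  b 3  3  3  3
Edit distance = dp[3][3] = 3

3


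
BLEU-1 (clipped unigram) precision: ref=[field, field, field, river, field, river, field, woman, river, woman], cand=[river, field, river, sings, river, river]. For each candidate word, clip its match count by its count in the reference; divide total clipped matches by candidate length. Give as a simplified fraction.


Reference word counts: {'field': 5, 'river': 3, 'woman': 2}
Checking each candidate word (with clipping):
  'river' -> in reference (ref count 3, used 1/3) -> match (matches: 1)
  'field' -> in reference (ref count 5, used 1/5) -> match (matches: 2)
  'river' -> in reference (ref count 3, used 2/3) -> match (matches: 3)
  'sings' -> not in reference -> no match (matches: 3)
  'river' -> in reference (ref count 3, used 3/3) -> match (matches: 4)
  'river' -> ref count 3 already used up (3/3) -> clipped, no match (matches: 4)
Clipped matches: 4, Candidate length: 6
Precision = 4/6 = 2/3

2/3


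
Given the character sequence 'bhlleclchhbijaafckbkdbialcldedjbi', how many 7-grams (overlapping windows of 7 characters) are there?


String 'bhlleclchhbijaafckbkdbialcldedjbi' has length L = 33.
Number of overlapping n-grams = L - n + 1
Substituting: 33 - 7 + 1 = 27

27


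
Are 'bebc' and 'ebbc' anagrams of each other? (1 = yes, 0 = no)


Sort characters of 'bebc': 'bbce'
Sort characters of 'ebbc': 'bbce'
Sorted forms match -> they ARE anagrams
Result: 1

1


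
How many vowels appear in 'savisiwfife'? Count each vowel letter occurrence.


Scanning each character of 'savisiwfife':
  Position 1: 's' -> consonant (running count: 0)
  Position 2: 'a' -> vowel (running count: 1)
  Position 3: 'v' -> consonant (running count: 1)
  Position 4: 'i' -> vowel (running count: 2)
  Position 5: 's' -> consonant (running count: 2)
  Position 6: 'i' -> vowel (running count: 3)
  Position 7: 'w' -> consonant (running count: 3)
  Position 8: 'f' -> consonant (running count: 3)
  Position 9: 'i' -> vowel (running count: 4)
  Position 10: 'f' -> consonant (running count: 4)
  Position 11: 'e' -> vowel (running count: 5)
Total vowels: 5

5


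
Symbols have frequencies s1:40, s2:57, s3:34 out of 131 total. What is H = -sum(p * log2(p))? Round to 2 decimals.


Computing entropy H = -sum(p_i * log2(p_i)):
  s1: p = 40/131 = 0.3053, -p*log2(p) = 0.5226
  s2: p = 57/131 = 0.4351, -p*log2(p) = 0.5224
  s3: p = 34/131 = 0.2595, -p*log2(p) = 0.5051
H = sum of terms = 1.5501
Rounded to 2 decimals: 1.55

1.55


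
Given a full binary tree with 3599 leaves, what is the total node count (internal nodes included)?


Leaf nodes (terminals): 3599
Internal nodes = n - 1 = 3599 - 1 = 3598
Total = leaves + internal = 3599 + 3598 = 7197

7197


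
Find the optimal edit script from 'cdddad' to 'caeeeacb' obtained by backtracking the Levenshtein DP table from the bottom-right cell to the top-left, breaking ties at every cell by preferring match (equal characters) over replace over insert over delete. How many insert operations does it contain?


Edit distance = 6. Backtracking from cell (6, 8) with preference match > replace > insert > delete,
then listing the resulting alignment 'cdddad' -> 'caeeeacb' left to right:
  Step 1: keep 'c'
  Step 2: insert 'a' [insertion #1]
  Step 3: replace d->e
  Step 4: replace d->e
  Step 5: replace d->e
  Step 6: keep 'a'
  Step 7: insert 'c' [insertion #2]
  Step 8: replace d->b
Total insertions: 2

2


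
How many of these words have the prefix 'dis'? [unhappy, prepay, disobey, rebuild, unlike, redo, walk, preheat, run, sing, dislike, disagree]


Checking each word for prefix 'dis':
  'unhappy' -> no (count: 0)
  'prepay' -> no (count: 0)
  'disobey' -> YES, starts with 'dis' (count: 1)
  'rebuild' -> no (count: 1)
  'unlike' -> no (count: 1)
  'redo' -> no (count: 1)
  'walk' -> no (count: 1)
  'preheat' -> no (count: 1)
  'run' -> no (count: 1)
  'sing' -> no (count: 1)
  'dislike' -> YES, starts with 'dis' (count: 2)
  'disagree' -> YES, starts with 'dis' (count: 3)
Total with prefix 'dis': 3

3


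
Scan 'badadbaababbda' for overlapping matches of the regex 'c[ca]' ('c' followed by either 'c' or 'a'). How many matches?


Pattern: c[ca] means 'c' followed by either 'c' or 'a'.
Scanning 'badadbaababbda' position-by-position:
  Pos 0: window 'ba' -> no
  Pos 1: window 'ad' -> no
  Pos 2: window 'da' -> no
  Pos 3: window 'ad' -> no
  Pos 4: window 'db' -> no
  Pos 5: window 'ba' -> no
  Pos 6: window 'aa' -> no
  Pos 7: window 'ab' -> no
  Pos 8: window 'ba' -> no
  Pos 9: window 'ab' -> no
  Pos 10: window 'bb' -> no
  Pos 11: window 'bd' -> no
  Pos 12: window 'da' -> no
  Pos 13: window 'a' -> no
Total matches: 0

0


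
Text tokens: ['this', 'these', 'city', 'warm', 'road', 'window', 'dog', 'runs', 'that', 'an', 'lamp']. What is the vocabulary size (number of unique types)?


Listing all tokens and tracking unique types:
  Token 1: 'this' -> NEW (unique so far: 1)
  Token 2: 'these' -> NEW (unique so far: 2)
  Token 3: 'city' -> NEW (unique so far: 3)
  Token 4: 'warm' -> NEW (unique so far: 4)
  Token 5: 'road' -> NEW (unique so far: 5)
  Token 6: 'window' -> NEW (unique so far: 6)
  Token 7: 'dog' -> NEW (unique so far: 7)
  Token 8: 'runs' -> NEW (unique so far: 8)
  Token 9: 'that' -> NEW (unique so far: 9)
  Token 10: 'an' -> NEW (unique so far: 10)
  Token 11: 'lamp' -> NEW (unique so far: 11)
Unique types: ('an', 'city', 'dog', 'lamp', 'road', 'runs', 'that', 'these', 'this', 'warm', 'window')
Vocabulary size: 11

11


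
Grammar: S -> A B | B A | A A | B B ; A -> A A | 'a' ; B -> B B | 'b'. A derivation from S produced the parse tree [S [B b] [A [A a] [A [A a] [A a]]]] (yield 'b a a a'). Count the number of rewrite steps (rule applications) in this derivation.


Every bracketed nonterminal node [X ...] in the tree is produced by exactly one rule application.
Reading the tree off as a leftmost derivation:
  Step 1: S  =>  B A   (applied S -> B A)
  Step 2: B A  =>  b A   (applied B -> b)
  Step 3: b A  =>  b A A   (applied A -> A A)
  Step 4: b A A  =>  b a A   (applied A -> a)
  Step 5: b a A  =>  b a A A   (applied A -> A A)
  Step 6: b a A A  =>  b a a A   (applied A -> a)
  Step 7: b a a A  =>  b a a a   (applied A -> a)
Final yield: b a a a
Total rewrite steps: 7

7


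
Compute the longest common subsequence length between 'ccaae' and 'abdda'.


DP table for LCS of 'ccaae' and 'abdda':
       a  b  d  d  a
    0  0  0  0  0  0
  c 0  0  0  0  0  0
  c 0  0  0  0  0  0
  a 0  1  1  1  1  1
  a 0  1  1  1  1  2
  e 0  1  1  1  1  2
LCS: 'aa'
LCS length = 2

2


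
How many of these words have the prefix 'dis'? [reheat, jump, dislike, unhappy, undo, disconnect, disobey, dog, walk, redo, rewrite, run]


Checking each word for prefix 'dis':
  'reheat' -> no (count: 0)
  'jump' -> no (count: 0)
  'dislike' -> YES, starts with 'dis' (count: 1)
  'unhappy' -> no (count: 1)
  'undo' -> no (count: 1)
  'disconnect' -> YES, starts with 'dis' (count: 2)
  'disobey' -> YES, starts with 'dis' (count: 3)
  'dog' -> no (count: 3)
  'walk' -> no (count: 3)
  'redo' -> no (count: 3)
  'rewrite' -> no (count: 3)
  'run' -> no (count: 3)
Total with prefix 'dis': 3

3


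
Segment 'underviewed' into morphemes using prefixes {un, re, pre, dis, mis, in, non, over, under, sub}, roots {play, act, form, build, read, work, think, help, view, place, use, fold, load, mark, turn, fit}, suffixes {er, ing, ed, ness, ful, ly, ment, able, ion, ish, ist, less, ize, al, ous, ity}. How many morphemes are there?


Segmenting 'underviewed' against the inventory:
  'under' -> prefix (morpheme 1)
  'view' -> root (morpheme 2)
  'ed' -> suffix (morpheme 3)
Total morphemes: 3

3


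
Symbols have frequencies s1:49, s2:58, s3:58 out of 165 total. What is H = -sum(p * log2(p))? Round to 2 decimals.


Computing entropy H = -sum(p_i * log2(p_i)):
  s1: p = 49/165 = 0.2970, -p*log2(p) = 0.5202
  s2: p = 58/165 = 0.3515, -p*log2(p) = 0.5302
  s3: p = 58/165 = 0.3515, -p*log2(p) = 0.5302
H = sum of terms = 1.5806
Rounded to 2 decimals: 1.58

1.58


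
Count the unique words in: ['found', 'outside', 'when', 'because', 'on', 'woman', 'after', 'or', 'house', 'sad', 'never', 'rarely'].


Listing all tokens and tracking unique types:
  Token 1: 'found' -> NEW (unique so far: 1)
  Token 2: 'outside' -> NEW (unique so far: 2)
  Token 3: 'when' -> NEW (unique so far: 3)
  Token 4: 'because' -> NEW (unique so far: 4)
  Token 5: 'on' -> NEW (unique so far: 5)
  Token 6: 'woman' -> NEW (unique so far: 6)
  Token 7: 'after' -> NEW (unique so far: 7)
  Token 8: 'or' -> NEW (unique so far: 8)
  Token 9: 'house' -> NEW (unique so far: 9)
  Token 10: 'sad' -> NEW (unique so far: 10)
  Token 11: 'never' -> NEW (unique so far: 11)
  Token 12: 'rarely' -> NEW (unique so far: 12)
Unique types: ('after', 'because', 'found', 'house', 'never', 'on', 'or', 'outside', 'rarely', 'sad', 'when', 'woman')
Vocabulary size: 12

12


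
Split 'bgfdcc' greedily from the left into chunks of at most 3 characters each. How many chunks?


'bgfdcc' has 6 characters.
Chunking with max size 3:
  Chunk 1: 'bgf' (positions 0-2)
  Chunk 2: 'dcc' (positions 3-5)
Total chunks: ceil(6 / 3) = 2

2


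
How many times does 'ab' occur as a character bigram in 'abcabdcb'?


Scanning 'abcabdcb' for bigram 'ab':
  Position 0: 'ab' -> MATCH
  Position 1: 'bc' -> no
  Position 2: 'ca' -> no
  Position 3: 'ab' -> MATCH
  Position 4: 'bd' -> no
  Position 5: 'dc' -> no
  Position 6: 'cb' -> no
Total matches: 2

2


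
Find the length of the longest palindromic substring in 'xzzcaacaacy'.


Scanning 'xzzcaacaacy' for palindromic substrings.
Substring at positions 3-9: 'caacaac'.
Check: reverse('caacaac') = 'caacaac' -> palindrome confirmed.
Neighbouring characters ('z' / 'y') break symmetry, so it cannot extend further.
No longer palindromic substring exists; longest length = 7

7


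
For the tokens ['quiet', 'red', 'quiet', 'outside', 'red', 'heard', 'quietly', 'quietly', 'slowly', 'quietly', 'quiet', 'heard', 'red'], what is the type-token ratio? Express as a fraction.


Tokens: 13
Unique types: ('heard', 'outside', 'quiet', 'quietly', 'red', 'slowly') = 6
TTR = 6/13
Already in lowest terms.

6/13


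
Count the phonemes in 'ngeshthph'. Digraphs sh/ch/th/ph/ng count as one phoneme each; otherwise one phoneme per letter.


Parsing 'ngeshthph' greedily, digraphs first:
  'ng' -> digraph (1 consonant phoneme) (phonemes so far: 1)
  'e' -> vowel phoneme (phonemes so far: 2)
  'sh' -> digraph (1 consonant phoneme) (phonemes so far: 3)
  'th' -> digraph (1 consonant phoneme) (phonemes so far: 4)
  'ph' -> digraph (1 consonant phoneme) (phonemes so far: 5)
Total phonemes: 5

5


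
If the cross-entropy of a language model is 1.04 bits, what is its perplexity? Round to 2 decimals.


Perplexity formula: PP = 2^H
H = 1.04
PP = 2^1.04
Decompose: 2^1.04 = 2^1 * 2^0.04
2^1 = 2, 2^0.04 ~ 1.0281138
PP ~ 2 * 1.0281138 = 2.0562276
Rounded to 2 decimals: 2.06

2.06


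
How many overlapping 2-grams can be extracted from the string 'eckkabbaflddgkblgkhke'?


String 'eckkabbaflddgkblgkhke' has length L = 21.
Number of overlapping n-grams = L - n + 1
Substituting: 21 - 2 + 1 = 20

20


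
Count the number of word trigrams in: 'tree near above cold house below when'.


Word trigrams from [7] words:
  Trigram 1: (tree near above)
  Trigram 2: (near above cold)
  Trigram 3: (above cold house)
  Trigram 4: (cold house below)
  Trigram 5: (house below when)
Total word trigrams: 7 - 2 = 5

5
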